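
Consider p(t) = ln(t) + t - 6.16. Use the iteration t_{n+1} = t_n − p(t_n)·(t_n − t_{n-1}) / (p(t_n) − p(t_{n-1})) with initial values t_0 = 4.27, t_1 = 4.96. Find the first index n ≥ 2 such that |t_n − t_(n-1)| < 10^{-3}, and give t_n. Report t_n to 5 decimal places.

n = 4, t_n = 4.62790

p(4.27) = -0.4383862, p(4.96) = 0.4014057
t_2 = 4.9600000 − 0.4014057·(0.6900000)/(0.8397919) = 4.6301922;  |Δ| = 0.3298078
p(4.6301922) = 0.0027905
t_3 = 4.6301922 − 0.0027905·(-0.3298078)/(-0.3986152) = 4.6278833;  |Δ| = 0.0023088
p(4.6278833) = -0.0000171
t_4 = 4.6278833 − (-0.0000171)·(-0.0023088)/(-0.0028076) = 4.6278974;  |Δ| = 0.0000140
|t_4 − t_3| = 0.0000140 < 10^{-3}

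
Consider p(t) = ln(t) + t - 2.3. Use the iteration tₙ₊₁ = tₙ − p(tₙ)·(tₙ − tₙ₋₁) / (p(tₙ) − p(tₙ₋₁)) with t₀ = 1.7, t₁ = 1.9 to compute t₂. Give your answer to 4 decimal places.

1.7446

p(1.7) = -0.069372, p(1.9) = 0.241854
t₂ = 1.900000 − 0.241854·(1.900000 − 1.700000) / (0.241854 − (-0.069372)) = 1.900000 − (0.048371)/(0.311226) = 1.744580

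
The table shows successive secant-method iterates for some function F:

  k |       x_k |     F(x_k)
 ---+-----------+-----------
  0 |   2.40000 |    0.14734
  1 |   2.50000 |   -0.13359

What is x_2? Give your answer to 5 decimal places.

x_2 = 2.50000 − (-0.13359)·(2.50000 − 2.40000) / (-0.13359 − 0.14734)
   = 2.50000 − (-0.0133590)/(-0.2809300) = 2.4524472

2.45245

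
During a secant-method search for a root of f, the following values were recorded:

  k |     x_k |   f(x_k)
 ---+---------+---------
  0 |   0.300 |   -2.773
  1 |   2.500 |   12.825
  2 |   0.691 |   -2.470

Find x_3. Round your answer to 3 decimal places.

0.983

x_3 = 0.691 − (-2.470)·(0.691 − 2.500) / (-2.470 − 12.825)
   = 0.691 − (4.46823)/(-15.29500) = 0.98314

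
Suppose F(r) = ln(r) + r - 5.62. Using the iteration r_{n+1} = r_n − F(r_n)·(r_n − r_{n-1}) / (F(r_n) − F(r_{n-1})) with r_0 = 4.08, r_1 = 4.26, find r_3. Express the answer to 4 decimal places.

F(4.08) = -0.133903, F(4.26) = 0.089269
r_2 = 4.260000 − 0.089269·(4.260000 − 4.080000) / (0.089269 − (-0.133903)) = 4.260000 − (0.016068)/(0.223172) = 4.188000
F(4.188000) = 0.000223
r_3 = 4.188000 − 0.000223·(4.188000 − 4.260000) / (0.000223 − 0.089269) = 4.188000 − (-0.000016)/(-0.089046) = 4.187819

4.1878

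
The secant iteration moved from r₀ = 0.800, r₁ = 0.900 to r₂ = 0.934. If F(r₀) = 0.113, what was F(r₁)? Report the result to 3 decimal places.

0.029

The secant line through (0.800, 0.113) and (0.900, F(r₁)) crosses zero at r₂ = 0.934.
So (0.800, 0.113), (0.900, F(r₁)), (0.934, 0) are collinear:
F(r₁) = 0.113 · (0.900 − 0.934) / (0.800 − 0.934) = 0.113 · (-0.03400)/(-0.13400) = 0.02867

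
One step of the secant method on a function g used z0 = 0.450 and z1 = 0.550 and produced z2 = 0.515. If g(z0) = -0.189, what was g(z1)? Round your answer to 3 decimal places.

0.102

The secant line through (0.450, -0.189) and (0.550, g(z1)) crosses zero at z2 = 0.515.
So (0.450, -0.189), (0.550, g(z1)), (0.515, 0) are collinear:
g(z1) = -0.189 · (0.550 − 0.515) / (0.450 − 0.515) = -0.189 · (0.03500)/(-0.06500) = 0.10177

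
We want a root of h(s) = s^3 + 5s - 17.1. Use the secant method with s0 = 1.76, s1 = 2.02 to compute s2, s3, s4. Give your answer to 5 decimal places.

1.94103, 1.94591, 1.94604

h(1.76) = -2.8482240, h(2.02) = 1.2424080
s2 = 2.0200000 − 1.2424080·(2.0200000 − 1.7600000) / (1.2424080 − (-2.8482240)) = 2.0200000 − (0.3230261)/(4.0906320) = 1.9410327
h(1.9410327) = -0.0817859
s3 = 1.9410327 − (-0.0817859)·(1.9410327 − 2.0200000) / (-0.0817859 − 1.2424080) = 1.9410327 − (0.0064584)/(-1.3241939) = 1.9459100
h(1.9459100) = -0.0021345
s4 = 1.9459100 − (-0.0021345)·(1.9459100 − 1.9410327) / (-0.0021345 − (-0.0817859)) = 1.9459100 − (-0.0000104)/(0.0796514) = 1.9460407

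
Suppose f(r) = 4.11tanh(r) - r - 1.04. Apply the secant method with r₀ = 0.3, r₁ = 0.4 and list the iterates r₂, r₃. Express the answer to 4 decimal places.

f(0.3) = -0.142705, f(0.4) = 0.121590
r₂ = 0.400000 − 0.121590·(0.400000 − 0.300000) / (0.121590 − (-0.142705)) = 0.400000 − (0.012159)/(0.264295) = 0.353995
f(0.353995) = 0.003049
r₃ = 0.353995 − 0.003049·(0.353995 − 0.400000) / (0.003049 − 0.121590) = 0.353995 − (-0.000140)/(-0.118541) = 0.352811

0.3540, 0.3528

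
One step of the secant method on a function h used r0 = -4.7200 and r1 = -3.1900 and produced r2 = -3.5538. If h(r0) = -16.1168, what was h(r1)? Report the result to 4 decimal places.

The secant line through (-4.7200, -16.1168) and (-3.1900, h(r1)) crosses zero at r2 = -3.5538.
So (-4.7200, -16.1168), (-3.1900, h(r1)), (-3.5538, 0) are collinear:
h(r1) = -16.1168 · (-3.1900 − (-3.5538)) / (-4.7200 − (-3.5538)) = -16.1168 · (0.363800)/(-1.166200) = 5.027690

5.0277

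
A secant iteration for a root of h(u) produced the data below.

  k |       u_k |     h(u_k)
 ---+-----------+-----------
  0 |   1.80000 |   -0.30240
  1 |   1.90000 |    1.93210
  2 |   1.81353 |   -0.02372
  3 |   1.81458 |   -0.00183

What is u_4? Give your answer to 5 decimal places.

u_4 = 1.81458 − (-0.00183)·(1.81458 − 1.81353) / (-0.00183 − (-0.02372))
   = 1.81458 − (-0.0000019)/(0.0218900) = 1.8146678

1.81467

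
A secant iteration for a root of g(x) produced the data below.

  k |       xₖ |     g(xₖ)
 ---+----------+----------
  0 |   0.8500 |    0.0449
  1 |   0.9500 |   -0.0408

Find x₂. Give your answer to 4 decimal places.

x₂ = 0.9500 − (-0.0408)·(0.9500 − 0.8500) / (-0.0408 − 0.0449)
   = 0.9500 − (-0.004080)/(-0.085700) = 0.902392

0.9024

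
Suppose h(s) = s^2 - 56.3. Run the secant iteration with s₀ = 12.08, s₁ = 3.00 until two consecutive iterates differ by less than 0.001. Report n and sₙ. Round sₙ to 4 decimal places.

h(12.08) = 89.626400, h(3.00) = -47.300000
s₂ = 3.000000 − (-47.300000)·(-9.080000)/(-136.926400) = 6.136605;  |Δ| = 3.136605
h(6.136605) = -18.642082
s₃ = 6.136605 − (-18.642082)·(3.136605)/(28.657918) = 8.176978;  |Δ| = 2.040373
h(8.176978) = 10.562966
s₄ = 8.176978 − 10.562966·(2.040373)/(29.205048) = 7.439010;  |Δ| = 0.737968
h(7.439010) = -0.961133
s₅ = 7.439010 − (-0.961133)·(-0.737968)/(-11.524099) = 7.500558;  |Δ| = 0.061548
h(7.500558) = -0.041632
s₆ = 7.500558 − (-0.041632)·(0.061548)/(0.919501) = 7.503345;  |Δ| = 0.002787
h(7.503345) = 0.000179
s₇ = 7.503345 − 0.000179·(0.002787)/(0.041812) = 7.503333;  |Δ| = 0.000012
|s₇ − s₆| = 0.000012 < 0.001

n = 7, sₙ = 7.5033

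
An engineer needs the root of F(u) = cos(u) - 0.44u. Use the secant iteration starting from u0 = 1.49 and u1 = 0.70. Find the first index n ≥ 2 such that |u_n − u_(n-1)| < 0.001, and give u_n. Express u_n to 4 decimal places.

F(1.49) = -0.574892, F(0.70) = 0.456842
u2 = 0.700000 − 0.456842·(-0.790000)/(1.031734) = 1.049805;  |Δ| = 0.349805
F(1.049805) = 0.035826
u3 = 1.049805 − 0.035826·(0.349805)/(-0.421016) = 1.079571;  |Δ| = 0.029767
F(1.079571) = -0.003305
u4 = 1.079571 − (-0.003305)·(0.029767)/(-0.039131) = 1.077057;  |Δ| = 0.002514
F(1.077057) = 0.000016
u5 = 1.077057 − 0.000016·(-0.002514)/(0.003322) = 1.077070;  |Δ| = 0.000012
|u5 − u4| = 0.000012 < 0.001

n = 5, u_n = 1.0771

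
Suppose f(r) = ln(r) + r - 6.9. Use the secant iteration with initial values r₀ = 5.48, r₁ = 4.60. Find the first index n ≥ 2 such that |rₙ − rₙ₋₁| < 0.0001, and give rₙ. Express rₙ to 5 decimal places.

n = 4, rₙ = 5.24309

f(5.48) = 0.2811051, f(4.60) = -0.7739437
r₂ = 4.6000000 − (-0.7739437)·(-0.8800000)/(-1.0550488) = 5.2455346;  |Δ| = 0.6455346
f(5.2455346) = 0.0029117
r₃ = 5.2455346 − 0.0029117·(0.6455346)/(0.7768554) = 5.2431150;  |Δ| = 0.0024195
f(5.2431150) = 0.0000308
r₄ = 5.2431150 − 0.0000308·(-0.0024195)/(-0.0028809) = 5.2430891;  |Δ| = 0.0000259
|r₄ − r₃| = 0.0000259 < 0.0001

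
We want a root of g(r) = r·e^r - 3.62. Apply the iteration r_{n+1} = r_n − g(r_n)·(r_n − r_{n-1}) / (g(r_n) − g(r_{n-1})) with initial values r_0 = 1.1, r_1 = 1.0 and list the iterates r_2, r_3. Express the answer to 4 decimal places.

g(1.1) = -0.315417, g(1.0) = -0.901718
r_2 = 1.000000 − (-0.901718)·(1.000000 − 1.100000) / (-0.901718 − (-0.315417)) = 1.000000 − (0.090172)/(-0.586301) = 1.153798
g(1.153798) = 0.037782
r_3 = 1.153798 − 0.037782·(1.153798 − 1.000000) / (0.037782 − (-0.901718)) = 1.153798 − (0.005811)/(0.939500) = 1.147613

1.1538, 1.1476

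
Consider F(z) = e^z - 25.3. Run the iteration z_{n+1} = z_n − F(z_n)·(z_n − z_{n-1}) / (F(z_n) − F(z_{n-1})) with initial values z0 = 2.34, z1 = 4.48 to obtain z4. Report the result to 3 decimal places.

F(2.34) = -14.91876, F(4.48) = 62.93467
z2 = 4.48000 − 62.93467·(4.48000 − 2.34000) / (62.93467 − (-14.91876)) = 4.48000 − (134.68020)/(77.85344) = 2.75008
F(2.75008) = -9.65611
z3 = 2.75008 − (-9.65611)·(2.75008 − 4.48000) / (-9.65611 − 62.93467) = 2.75008 − (16.70430)/(-72.59079) = 2.98020
F(2.98020) = -5.60832
z4 = 2.98020 − (-5.60832)·(2.98020 − 2.75008) / (-5.60832 − (-9.65611)) = 2.98020 − (-1.29056)/(4.04779) = 3.29903

3.299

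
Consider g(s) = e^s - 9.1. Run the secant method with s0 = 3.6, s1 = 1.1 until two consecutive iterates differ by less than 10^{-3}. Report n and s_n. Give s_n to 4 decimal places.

g(3.6) = 27.498234, g(1.1) = -6.095834
s2 = 1.100000 − (-6.095834)·(-2.500000)/(-33.594068) = 1.553639;  |Δ| = 0.453639
g(1.553639) = -4.371353
s3 = 1.553639 − (-4.371353)·(0.453639)/(1.724481) = 2.703560;  |Δ| = 1.149921
g(2.703560) = 5.832798
s4 = 2.703560 − 5.832798·(1.149921)/(10.204150) = 2.046253;  |Δ| = 0.657307
g(2.046253) = -1.361148
s5 = 2.046253 − (-1.361148)·(-0.657307)/(-7.193945) = 2.170621;  |Δ| = 0.124367
g(2.170621) = -0.336278
s6 = 2.170621 − (-0.336278)·(0.124367)/(1.024869) = 2.211428;  |Δ| = 0.040807
g(2.211428) = 0.028741
s7 = 2.211428 − 0.028741·(0.040807)/(0.365020) = 2.208215;  |Δ| = 0.003213
g(2.208215) = -0.000543
s8 = 2.208215 − (-0.000543)·(-0.003213)/(-0.029285) = 2.208274;  |Δ| = 0.000060
|s8 − s7| = 0.000060 < 10^{-3}

n = 8, s_n = 2.2083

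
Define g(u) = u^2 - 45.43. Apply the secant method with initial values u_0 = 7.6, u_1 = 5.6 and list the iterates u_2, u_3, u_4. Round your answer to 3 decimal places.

g(7.6) = 12.33000, g(5.6) = -14.07000
u_2 = 5.60000 − (-14.07000)·(5.60000 − 7.60000) / (-14.07000 − 12.33000) = 5.60000 − (28.14000)/(-26.40000) = 6.66591
g(6.66591) = -0.99566
u_3 = 6.66591 − (-0.99566)·(6.66591 − 5.60000) / (-0.99566 − (-14.07000)) = 6.66591 − (-1.06128)/(13.07434) = 6.74708
g(6.74708) = 0.09311
u_4 = 6.74708 − 0.09311·(6.74708 − 6.66591) / (0.09311 − (-0.99566)) = 6.74708 − (0.00756)/(1.08877) = 6.74014

6.666, 6.747, 6.740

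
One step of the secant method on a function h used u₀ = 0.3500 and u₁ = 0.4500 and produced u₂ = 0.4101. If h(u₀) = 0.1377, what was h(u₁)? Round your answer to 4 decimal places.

-0.0914

The secant line through (0.3500, 0.1377) and (0.4500, h(u₁)) crosses zero at u₂ = 0.4101.
So (0.3500, 0.1377), (0.4500, h(u₁)), (0.4101, 0) are collinear:
h(u₁) = 0.1377 · (0.4500 − 0.4101) / (0.3500 − 0.4101) = 0.1377 · (0.039900)/(-0.060100) = -0.091418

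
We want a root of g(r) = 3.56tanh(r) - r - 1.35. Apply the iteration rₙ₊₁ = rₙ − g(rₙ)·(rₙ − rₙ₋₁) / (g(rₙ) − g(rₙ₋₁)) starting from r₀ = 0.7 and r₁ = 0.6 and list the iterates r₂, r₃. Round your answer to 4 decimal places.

0.6273, 0.6255

g(0.7) = 0.101549, g(0.6) = -0.038104
r₂ = 0.600000 − (-0.038104)·(0.600000 − 0.700000) / (-0.038104 − 0.101549) = 0.600000 − (0.003810)/(-0.139653) = 0.627284
g(0.627284) = 0.002715
r₃ = 0.627284 − 0.002715·(0.627284 − 0.600000) / (0.002715 − (-0.038104)) = 0.627284 − (0.000074)/(0.040818) = 0.625470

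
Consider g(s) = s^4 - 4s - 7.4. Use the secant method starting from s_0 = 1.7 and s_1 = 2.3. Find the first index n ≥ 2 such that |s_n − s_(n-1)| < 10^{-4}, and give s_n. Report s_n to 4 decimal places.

g(1.7) = -5.847900, g(2.3) = 11.384100
s_2 = 2.300000 − 11.384100·(0.600000)/(17.232000) = 1.903618;  |Δ| = 0.396382
g(1.903618) = -1.882832
s_3 = 1.903618 − (-1.882832)·(-0.396382)/(-13.266932) = 1.959872;  |Δ| = 0.056254
g(1.959872) = -0.485454
s_4 = 1.959872 − (-0.485454)·(0.056254)/(1.397378) = 1.979415;  |Δ| = 0.019543
g(1.979415) = 0.033716
s_5 = 1.979415 − 0.033716·(0.019543)/(0.519170) = 1.978146;  |Δ| = 0.001269
g(1.978146) = -0.000541
s_6 = 1.978146 − (-0.000541)·(-0.001269)/(-0.034258) = 1.978166;  |Δ| = 0.000020
|s_6 − s_5| = 0.000020 < 10^{-4}

n = 6, s_n = 1.9782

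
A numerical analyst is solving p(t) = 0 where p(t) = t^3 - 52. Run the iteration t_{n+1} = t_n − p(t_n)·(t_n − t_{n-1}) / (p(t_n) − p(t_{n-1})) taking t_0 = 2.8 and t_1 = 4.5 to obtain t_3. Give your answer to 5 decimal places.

p(2.8) = -30.0480000, p(4.5) = 39.1250000
t_2 = 4.5000000 − 39.1250000·(4.5000000 − 2.8000000) / (39.1250000 − (-30.0480000)) = 4.5000000 − (66.5125000)/(69.1730000) = 3.5384615
p(3.5384615) = -7.6959490
t_3 = 3.5384615 − (-7.6959490)·(3.5384615 − 4.5000000) / (-7.6959490 − 39.1250000) = 3.5384615 − (7.3999510)/(-46.8209490) = 3.6965094

3.69651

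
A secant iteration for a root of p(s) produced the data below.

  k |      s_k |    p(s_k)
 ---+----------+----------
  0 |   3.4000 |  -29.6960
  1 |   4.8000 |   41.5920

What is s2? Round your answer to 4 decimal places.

3.9832

s2 = 4.8000 − 41.5920·(4.8000 − 3.4000) / (41.5920 − (-29.6960))
   = 4.8000 − (58.228800)/(71.288000) = 3.983189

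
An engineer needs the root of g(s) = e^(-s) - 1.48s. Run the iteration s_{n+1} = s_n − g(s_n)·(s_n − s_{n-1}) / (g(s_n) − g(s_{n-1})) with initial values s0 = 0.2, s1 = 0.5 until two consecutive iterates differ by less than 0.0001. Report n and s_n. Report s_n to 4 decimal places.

n = 4, s_n = 0.4366

g(0.2) = 0.522731, g(0.5) = -0.133469
s2 = 0.500000 − (-0.133469)·(0.300000)/(-0.656200) = 0.438981;  |Δ| = 0.061019
g(0.438981) = -0.004998
s3 = 0.438981 − (-0.004998)·(-0.061019)/(0.128471) = 0.436607;  |Δ| = 0.002374
g(0.436607) = 0.000048
s4 = 0.436607 − 0.000048·(-0.002374)/(0.005046) = 0.436629;  |Δ| = 0.000022
|s4 − s3| = 0.000022 < 0.0001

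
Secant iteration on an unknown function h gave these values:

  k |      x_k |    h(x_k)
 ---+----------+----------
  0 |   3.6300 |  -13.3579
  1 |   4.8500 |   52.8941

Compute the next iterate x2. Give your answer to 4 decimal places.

x2 = 4.8500 − 52.8941·(4.8500 − 3.6300) / (52.8941 − (-13.3579))
   = 4.8500 − (64.530802)/(66.252000) = 3.875980

3.8760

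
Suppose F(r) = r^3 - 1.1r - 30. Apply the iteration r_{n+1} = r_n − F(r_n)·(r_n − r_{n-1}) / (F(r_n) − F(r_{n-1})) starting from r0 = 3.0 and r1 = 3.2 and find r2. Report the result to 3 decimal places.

F(3.0) = -6.30000, F(3.2) = -0.75200
r2 = 3.20000 − (-0.75200)·(3.20000 − 3.00000) / (-0.75200 − (-6.30000)) = 3.20000 − (-0.15040)/(5.54800) = 3.22711

3.227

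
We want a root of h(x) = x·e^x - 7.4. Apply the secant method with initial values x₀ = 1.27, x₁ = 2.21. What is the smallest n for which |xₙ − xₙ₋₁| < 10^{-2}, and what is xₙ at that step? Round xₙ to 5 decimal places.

n = 5, xₙ = 1.55793

h(1.27) = -2.8777172, h(2.21) = 12.7457332
x₂ = 2.2100000 − 12.7457332·(0.9400000)/(15.6234505) = 1.4431406;  |Δ| = 0.7668594
h(1.4431406) = -1.2897824
x₃ = 1.4431406 − (-1.2897824)·(-0.7668594)/(-14.0355157) = 1.5136106;  |Δ| = 0.0704699
h(1.5136106) = -0.5235092
x₄ = 1.5136106 − (-0.5235092)·(0.0704699)/(0.7662733) = 1.5617548;  |Δ| = 0.0481443
h(1.5617548) = 0.0451655
x₅ = 1.5617548 − 0.0451655·(0.0481443)/(0.5686747) = 1.5579311;  |Δ| = 0.0038237
|x₅ − x₄| = 0.0038237 < 10^{-2}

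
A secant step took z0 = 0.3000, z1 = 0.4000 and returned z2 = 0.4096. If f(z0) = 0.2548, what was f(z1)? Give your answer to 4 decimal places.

The secant line through (0.3000, 0.2548) and (0.4000, f(z1)) crosses zero at z2 = 0.4096.
So (0.3000, 0.2548), (0.4000, f(z1)), (0.4096, 0) are collinear:
f(z1) = 0.2548 · (0.4000 − 0.4096) / (0.3000 − 0.4096) = 0.2548 · (-0.009600)/(-0.109600) = 0.022318

0.0223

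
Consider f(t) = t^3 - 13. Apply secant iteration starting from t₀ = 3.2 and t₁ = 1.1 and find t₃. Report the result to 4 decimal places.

2.8135

f(3.2) = 19.768000, f(1.1) = -11.669000
t₂ = 1.100000 − (-11.669000)·(1.100000 − 3.200000) / (-11.669000 − 19.768000) = 1.100000 − (24.504900)/(-31.437000) = 1.879492
f(1.879492) = -6.360710
t₃ = 1.879492 − (-6.360710)·(1.879492 − 1.100000) / (-6.360710 − (-11.669000)) = 1.879492 − (-4.958124)/(5.308290) = 2.813526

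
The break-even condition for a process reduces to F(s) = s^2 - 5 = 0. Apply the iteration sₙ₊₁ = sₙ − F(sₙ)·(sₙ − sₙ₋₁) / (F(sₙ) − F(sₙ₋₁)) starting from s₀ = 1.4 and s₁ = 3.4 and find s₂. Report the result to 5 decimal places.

F(1.4) = -3.0400000, F(3.4) = 6.5600000
s₂ = 3.4000000 − 6.5600000·(3.4000000 − 1.4000000) / (6.5600000 − (-3.0400000)) = 3.4000000 − (13.1200000)/(9.6000000) = 2.0333333

2.03333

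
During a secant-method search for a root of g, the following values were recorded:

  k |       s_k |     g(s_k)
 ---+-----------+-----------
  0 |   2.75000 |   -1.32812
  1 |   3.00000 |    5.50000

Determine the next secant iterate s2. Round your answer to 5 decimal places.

s2 = 3.00000 − 5.50000·(3.00000 − 2.75000) / (5.50000 − (-1.32812))
   = 3.00000 − (1.3750000)/(6.8281200) = 2.7986269

2.79863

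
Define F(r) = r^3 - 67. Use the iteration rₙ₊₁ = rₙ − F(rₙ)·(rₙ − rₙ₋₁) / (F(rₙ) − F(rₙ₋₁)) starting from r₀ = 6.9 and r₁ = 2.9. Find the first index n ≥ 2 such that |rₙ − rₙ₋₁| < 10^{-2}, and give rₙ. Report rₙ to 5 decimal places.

F(6.9) = 261.5090000, F(2.9) = -42.6110000
r₂ = 2.9000000 − (-42.6110000)·(-4.0000000)/(-304.1200000) = 3.4604498;  |Δ| = 0.5604498
F(3.4604498) = -25.5621066
r₃ = 3.4604498 − (-25.5621066)·(0.5604498)/(17.0488934) = 4.3007553;  |Δ| = 0.8403055
F(4.3007553) = 12.5489026
r₄ = 4.3007553 − 12.5489026·(0.8403055)/(38.1110092) = 4.0240659;  |Δ| = 0.2766894
F(4.0240659) = -1.8378727
r₅ = 4.0240659 − (-1.8378727)·(-0.2766894)/(-14.3867753) = 4.0594122;  |Δ| = 0.0353463
F(4.0594122) = -0.1056449
r₆ = 4.0594122 − (-0.1056449)·(0.0353463)/(1.7322279) = 4.0615679;  |Δ| = 0.0021557
|r₆ − r₅| = 0.0021557 < 10^{-2}

n = 6, rₙ = 4.06157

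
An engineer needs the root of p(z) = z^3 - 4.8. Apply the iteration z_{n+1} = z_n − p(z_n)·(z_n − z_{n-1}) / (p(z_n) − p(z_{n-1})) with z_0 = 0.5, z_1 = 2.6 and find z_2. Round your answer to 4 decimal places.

p(0.5) = -4.675000, p(2.6) = 12.776000
z_2 = 2.600000 − 12.776000·(2.600000 − 0.500000) / (12.776000 − (-4.675000)) = 2.600000 − (26.829600)/(17.451000) = 1.062575

1.0626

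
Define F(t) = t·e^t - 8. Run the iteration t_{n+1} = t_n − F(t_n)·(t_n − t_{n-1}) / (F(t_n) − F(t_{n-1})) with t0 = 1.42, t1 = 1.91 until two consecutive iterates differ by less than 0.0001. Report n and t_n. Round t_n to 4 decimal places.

F(1.42) = -2.125289, F(1.91) = 4.898400
t2 = 1.910000 − 4.898400·(0.490000)/(7.023689) = 1.568268;  |Δ| = 0.341732
F(1.568268) = -0.474926
t3 = 1.568268 − (-0.474926)·(-0.341732)/(-5.373326) = 1.598473;  |Δ| = 0.030204
F(1.598473) = -0.094795
t4 = 1.598473 − (-0.094795)·(0.030204)/(0.380131) = 1.606005;  |Δ| = 0.007532
F(1.606005) = 0.002505
t5 = 1.606005 − 0.002505·(0.007532)/(0.097300) = 1.605811;  |Δ| = 0.000194
F(1.605811) = -0.000013
t6 = 1.605811 − (-0.000013)·(-0.000194)/(-0.002518) = 1.605812;  |Δ| = 0.000001
|t6 − t5| = 0.000001 < 0.0001

n = 6, t_n = 1.6058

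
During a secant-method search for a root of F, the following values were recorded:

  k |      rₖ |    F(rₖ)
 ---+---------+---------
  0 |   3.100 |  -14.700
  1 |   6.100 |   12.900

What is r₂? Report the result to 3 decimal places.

r₂ = 6.100 − 12.900·(6.100 − 3.100) / (12.900 − (-14.700))
   = 6.100 − (38.70000)/(27.60000) = 4.69783

4.698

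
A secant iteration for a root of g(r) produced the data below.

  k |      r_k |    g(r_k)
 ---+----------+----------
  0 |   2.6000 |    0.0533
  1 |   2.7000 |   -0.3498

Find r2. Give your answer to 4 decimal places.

r2 = 2.7000 − (-0.3498)·(2.7000 − 2.6000) / (-0.3498 − 0.0533)
   = 2.7000 − (-0.034980)/(-0.403100) = 2.613223

2.6132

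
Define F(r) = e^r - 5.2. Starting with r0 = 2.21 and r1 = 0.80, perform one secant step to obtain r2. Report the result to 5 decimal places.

F(2.21) = 3.9157164, F(0.80) = -2.9744591
r2 = 0.8000000 − (-2.9744591)·(0.8000000 − 2.2100000) / (-2.9744591 − 3.9157164) = 0.8000000 − (4.1939873)/(-6.8901755) = 1.4086909

1.40869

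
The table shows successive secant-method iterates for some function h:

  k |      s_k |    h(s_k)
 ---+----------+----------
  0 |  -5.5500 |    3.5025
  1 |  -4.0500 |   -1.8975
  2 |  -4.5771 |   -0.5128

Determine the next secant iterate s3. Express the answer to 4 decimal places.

s3 = -4.5771 − (-0.5128)·(-4.5771 − (-4.0500)) / (-0.5128 − (-1.8975))
   = -4.5771 − (0.270297)/(1.384700) = -4.772302

-4.7723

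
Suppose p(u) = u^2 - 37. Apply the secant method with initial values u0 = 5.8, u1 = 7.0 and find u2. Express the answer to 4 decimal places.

p(5.8) = -3.360000, p(7.0) = 12.000000
u2 = 7.000000 − 12.000000·(7.000000 − 5.800000) / (12.000000 − (-3.360000)) = 7.000000 − (14.400000)/(15.360000) = 6.062500

6.0625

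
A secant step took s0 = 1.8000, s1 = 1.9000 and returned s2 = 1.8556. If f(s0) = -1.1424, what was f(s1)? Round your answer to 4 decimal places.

The secant line through (1.8000, -1.1424) and (1.9000, f(s1)) crosses zero at s2 = 1.8556.
So (1.8000, -1.1424), (1.9000, f(s1)), (1.8556, 0) are collinear:
f(s1) = -1.1424 · (1.9000 − 1.8556) / (1.8000 − 1.8556) = -1.1424 · (0.044400)/(-0.055600) = 0.912276

0.9123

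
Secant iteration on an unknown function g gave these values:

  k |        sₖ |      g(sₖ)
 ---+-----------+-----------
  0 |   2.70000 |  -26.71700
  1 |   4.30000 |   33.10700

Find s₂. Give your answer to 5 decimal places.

3.41455

s₂ = 4.30000 − 33.10700·(4.30000 − 2.70000) / (33.10700 − (-26.71700))
   = 4.30000 − (52.9712000)/(59.8240000) = 3.4145493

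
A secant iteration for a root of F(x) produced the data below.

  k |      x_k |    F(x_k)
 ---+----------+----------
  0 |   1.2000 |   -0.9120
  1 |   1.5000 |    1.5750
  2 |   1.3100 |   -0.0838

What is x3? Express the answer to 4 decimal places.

x3 = 1.3100 − (-0.0838)·(1.3100 − 1.5000) / (-0.0838 − 1.5750)
   = 1.3100 − (0.015922)/(-1.658800) = 1.319599

1.3196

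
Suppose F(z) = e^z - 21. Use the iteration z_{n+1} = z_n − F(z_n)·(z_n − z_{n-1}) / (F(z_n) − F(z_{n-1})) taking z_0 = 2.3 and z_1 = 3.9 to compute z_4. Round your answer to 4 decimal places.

3.0625

F(2.3) = -11.025818, F(3.9) = 28.402449
z_2 = 3.900000 − 28.402449·(3.900000 − 2.300000) / (28.402449 − (-11.025818)) = 3.900000 − (45.443919)/(39.428267) = 2.747428
F(2.747428) = -5.397550
z_3 = 2.747428 − (-5.397550)·(2.747428 − 3.900000) / (-5.397550 − 28.402449) = 2.747428 − (6.221066)/(-33.799999) = 2.931483
F(2.931483) = -2.244573
z_4 = 2.931483 − (-2.244573)·(2.931483 − 2.747428) / (-2.244573 − (-5.397550)) = 2.931483 − (-0.413125)/(3.152977) = 3.062510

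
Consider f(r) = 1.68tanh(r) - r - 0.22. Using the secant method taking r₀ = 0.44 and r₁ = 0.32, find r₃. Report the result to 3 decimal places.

f(0.44) = 0.03492, f(0.32) = -0.02003
r₂ = 0.32000 − (-0.02003)·(0.32000 − 0.44000) / (-0.02003 − 0.03492) = 0.32000 − (0.00240)/(-0.05495) = 0.36374
f(0.36374) = 0.00175
r₃ = 0.36374 − 0.00175·(0.36374 − 0.32000) / (0.00175 − (-0.02003)) = 0.36374 − (0.00008)/(0.02177) = 0.36023

0.360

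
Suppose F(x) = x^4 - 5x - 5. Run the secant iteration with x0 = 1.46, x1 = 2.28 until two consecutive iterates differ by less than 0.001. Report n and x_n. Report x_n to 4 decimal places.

F(1.46) = -7.756281, F(2.28) = 10.623363
x2 = 2.280000 − 10.623363·(0.820000)/(18.379644) = 1.806043;  |Δ| = 0.473957
F(1.806043) = -3.390929
x3 = 1.806043 − (-3.390929)·(-0.473957)/(-14.014291) = 1.920723;  |Δ| = 0.114680
F(1.920723) = -0.993593
x4 = 1.920723 − (-0.993593)·(0.114680)/(2.397335) = 1.968253;  |Δ| = 0.047530
F(1.968253) = 0.166756
x5 = 1.968253 − 0.166756·(0.047530)/(1.160349) = 1.961422;  |Δ| = 0.006831
F(1.961422) = -0.006344
x6 = 1.961422 − (-0.006344)·(-0.006831)/(-0.173099) = 1.961672;  |Δ| = 0.000250
|x6 − x5| = 0.000250 < 0.001

n = 6, x_n = 1.9617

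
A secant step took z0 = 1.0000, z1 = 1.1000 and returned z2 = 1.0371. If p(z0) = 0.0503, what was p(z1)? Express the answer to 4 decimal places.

-0.0853

The secant line through (1.0000, 0.0503) and (1.1000, p(z1)) crosses zero at z2 = 1.0371.
So (1.0000, 0.0503), (1.1000, p(z1)), (1.0371, 0) are collinear:
p(z1) = 0.0503 · (1.1000 − 1.0371) / (1.0000 − 1.0371) = 0.0503 · (0.062900)/(-0.037100) = -0.085280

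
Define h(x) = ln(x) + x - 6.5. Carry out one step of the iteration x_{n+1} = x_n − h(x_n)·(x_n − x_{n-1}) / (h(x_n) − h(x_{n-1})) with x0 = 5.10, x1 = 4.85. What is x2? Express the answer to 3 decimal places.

h(5.10) = 0.22924, h(4.85) = -0.07102
x2 = 4.85000 − (-0.07102)·(4.85000 − 5.10000) / (-0.07102 − 0.22924) = 4.85000 − (0.01776)/(-0.30026) = 4.90913

4.909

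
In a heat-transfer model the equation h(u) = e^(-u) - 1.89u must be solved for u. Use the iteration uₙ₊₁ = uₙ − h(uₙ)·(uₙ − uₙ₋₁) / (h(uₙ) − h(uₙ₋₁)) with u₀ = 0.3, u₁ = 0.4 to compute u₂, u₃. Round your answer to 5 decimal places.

0.36698, 0.36668

h(0.3) = 0.1738182, h(0.4) = -0.0856800
u₂ = 0.4000000 − (-0.0856800)·(0.4000000 − 0.3000000) / (-0.0856800 − 0.1738182) = 0.4000000 − (-0.0085680)/(-0.2594982) = 0.3669824
h(0.3669824) = -0.0007750
u₃ = 0.3669824 − (-0.0007750)·(0.3669824 − 0.4000000) / (-0.0007750 − (-0.0856800)) = 0.3669824 − (0.0000256)/(0.0849049) = 0.3666811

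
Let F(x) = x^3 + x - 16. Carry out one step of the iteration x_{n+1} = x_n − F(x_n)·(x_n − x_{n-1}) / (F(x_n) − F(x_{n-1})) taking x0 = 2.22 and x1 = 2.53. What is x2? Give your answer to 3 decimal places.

2.378

F(2.22) = -2.83895, F(2.53) = 2.72428
x2 = 2.53000 − 2.72428·(2.53000 − 2.22000) / (2.72428 − (-2.83895)) = 2.53000 − (0.84453)/(5.56323) = 2.37820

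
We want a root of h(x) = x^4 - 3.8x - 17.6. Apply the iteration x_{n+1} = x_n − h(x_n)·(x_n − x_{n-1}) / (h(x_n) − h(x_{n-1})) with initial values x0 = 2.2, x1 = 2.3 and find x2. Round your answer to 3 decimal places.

2.261

h(2.2) = -2.53440, h(2.3) = 1.64410
x2 = 2.30000 − 1.64410·(2.30000 − 2.20000) / (1.64410 − (-2.53440)) = 2.30000 − (0.16441)/(4.17850) = 2.26065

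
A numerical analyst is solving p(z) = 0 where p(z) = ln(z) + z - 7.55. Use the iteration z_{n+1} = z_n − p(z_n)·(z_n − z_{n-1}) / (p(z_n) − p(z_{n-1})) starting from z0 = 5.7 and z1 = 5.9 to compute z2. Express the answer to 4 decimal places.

5.7934

p(5.7) = -0.109534, p(5.9) = 0.124952
z2 = 5.900000 − 0.124952·(5.900000 − 5.700000) / (0.124952 − (-0.109534)) = 5.900000 − (0.024990)/(0.234486) = 5.793425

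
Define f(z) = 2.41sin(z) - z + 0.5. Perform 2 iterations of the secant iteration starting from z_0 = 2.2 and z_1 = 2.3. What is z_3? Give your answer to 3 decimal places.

2.299

f(2.2) = 0.24848, f(2.3) = -0.00285
z_2 = 2.30000 − (-0.00285)·(2.30000 − 2.20000) / (-0.00285 − 0.24848) = 2.30000 − (-0.00029)/(-0.25133) = 2.29887
f(2.29887) = 0.00010
z_3 = 2.29887 − 0.00010·(2.29887 − 2.30000) / (0.00010 − (-0.00285)) = 2.29887 − (0.00000)/(0.00295) = 2.29891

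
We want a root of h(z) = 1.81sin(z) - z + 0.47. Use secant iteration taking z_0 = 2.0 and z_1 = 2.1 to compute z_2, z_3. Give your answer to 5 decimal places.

h(2.0) = 0.1158283, h(2.1) = -0.0675910
z_2 = 2.1000000 − (-0.0675910)·(2.1000000 − 2.0000000) / (-0.0675910 − 0.1158283) = 2.1000000 − (-0.0067591)/(-0.1834194) = 2.0631495
h(2.0631495) = 0.0018641
z_3 = 2.0631495 − 0.0018641·(2.0631495 − 2.1000000) / (0.0018641 − (-0.0675910)) = 2.0631495 − (-0.0000687)/(0.0694552) = 2.0641385

2.06315, 2.06414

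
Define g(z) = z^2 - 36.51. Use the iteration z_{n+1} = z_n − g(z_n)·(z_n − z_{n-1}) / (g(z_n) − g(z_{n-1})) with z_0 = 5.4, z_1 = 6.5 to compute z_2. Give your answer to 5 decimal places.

g(5.4) = -7.3500000, g(6.5) = 5.7400000
z_2 = 6.5000000 − 5.7400000·(6.5000000 − 5.4000000) / (5.7400000 − (-7.3500000)) = 6.5000000 − (6.3140000)/(13.0900000) = 6.0176471

6.01765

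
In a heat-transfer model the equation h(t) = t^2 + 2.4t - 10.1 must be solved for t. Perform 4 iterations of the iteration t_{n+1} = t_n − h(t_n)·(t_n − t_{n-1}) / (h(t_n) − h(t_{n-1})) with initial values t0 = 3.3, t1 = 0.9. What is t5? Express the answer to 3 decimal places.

h(3.3) = 8.71000, h(0.9) = -7.13000
t2 = 0.90000 − (-7.13000)·(0.90000 − 3.30000) / (-7.13000 − 8.71000) = 0.90000 − (17.11200)/(-15.84000) = 1.98030
h(1.98030) = -1.42567
t3 = 1.98030 − (-1.42567)·(1.98030 − 0.90000) / (-1.42567 − (-7.13000)) = 1.98030 − (-1.54016)/(5.70433) = 2.25030
h(2.25030) = 0.36458
t4 = 2.25030 − 0.36458·(2.25030 − 1.98030) / (0.36458 − (-1.42567)) = 2.25030 − (0.09844)/(1.79025) = 2.19532
h(2.19532) = -0.01182
t5 = 2.19532 − (-0.01182)·(2.19532 − 2.25030) / (-0.01182 − 0.36458) = 2.19532 − (0.00065)/(-0.37640) = 2.19704

2.197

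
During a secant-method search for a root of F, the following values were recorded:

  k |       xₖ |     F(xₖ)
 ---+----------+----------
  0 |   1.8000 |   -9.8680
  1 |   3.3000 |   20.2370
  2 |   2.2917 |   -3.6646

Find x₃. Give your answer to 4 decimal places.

x₃ = 2.2917 − (-3.6646)·(2.2917 − 3.3000) / (-3.6646 − 20.2370)
   = 2.2917 − (3.695016)/(-23.901600) = 2.446293

2.4463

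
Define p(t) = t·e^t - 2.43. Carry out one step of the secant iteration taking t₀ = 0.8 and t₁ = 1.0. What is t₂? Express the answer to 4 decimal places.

p(0.8) = -0.649567, p(1.0) = 0.288282
t₂ = 1.000000 − 0.288282·(1.000000 − 0.800000) / (0.288282 − (-0.649567)) = 1.000000 − (0.057656)/(0.937849) = 0.938523

0.9385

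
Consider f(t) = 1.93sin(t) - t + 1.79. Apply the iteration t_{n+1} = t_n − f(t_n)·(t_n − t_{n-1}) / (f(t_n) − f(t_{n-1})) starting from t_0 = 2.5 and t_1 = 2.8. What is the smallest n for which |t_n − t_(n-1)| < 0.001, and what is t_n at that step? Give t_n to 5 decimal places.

f(2.5) = 0.4450512, f(2.8) = -0.3634729
t_2 = 2.8000000 − (-0.3634729)·(0.3000000)/(-0.8085241) = 2.6651347;  |Δ| = 0.1348653
f(2.6651347) = 0.0100299
t_3 = 2.6651347 − 0.0100299·(-0.1348653)/(0.3735028) = 2.6687563;  |Δ| = 0.0036216
f(2.6687563) = 0.0001912
t_4 = 2.6687563 − 0.0001912·(0.0036216)/(-0.0098387) = 2.6688267;  |Δ| = 0.0000704
|t_4 − t_3| = 0.0000704 < 0.001

n = 4, t_n = 2.66883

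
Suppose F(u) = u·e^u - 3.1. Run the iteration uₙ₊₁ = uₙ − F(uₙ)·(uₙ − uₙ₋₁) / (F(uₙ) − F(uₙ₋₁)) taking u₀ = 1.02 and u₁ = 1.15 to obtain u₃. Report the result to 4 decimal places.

1.0666

F(1.02) = -0.271341, F(1.15) = 0.531922
u₂ = 1.150000 − 0.531922·(1.150000 − 1.020000) / (0.531922 − (-0.271341)) = 1.150000 − (0.069150)/(0.803263) = 1.063914
F(1.063914) = -0.017108
u₃ = 1.063914 − (-0.017108)·(1.063914 − 1.150000) / (-0.017108 − 0.531922) = 1.063914 − (0.001473)/(-0.549029) = 1.066596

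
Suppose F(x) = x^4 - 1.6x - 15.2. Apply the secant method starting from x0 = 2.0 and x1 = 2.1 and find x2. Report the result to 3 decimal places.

2.073

F(2.0) = -2.40000, F(2.1) = 0.88810
x2 = 2.10000 − 0.88810·(2.10000 − 2.00000) / (0.88810 − (-2.40000)) = 2.10000 − (0.08881)/(3.28810) = 2.07299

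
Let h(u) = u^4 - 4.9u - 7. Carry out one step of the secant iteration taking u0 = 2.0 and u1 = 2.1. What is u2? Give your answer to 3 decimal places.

h(2.0) = -0.80000, h(2.1) = 2.15810
u2 = 2.10000 − 2.15810·(2.10000 − 2.00000) / (2.15810 − (-0.80000)) = 2.10000 − (0.21581)/(2.95810) = 2.02704

2.027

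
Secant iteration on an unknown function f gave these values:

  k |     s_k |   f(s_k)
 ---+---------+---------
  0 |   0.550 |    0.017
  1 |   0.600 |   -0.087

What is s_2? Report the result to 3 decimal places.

s_2 = 0.600 − (-0.087)·(0.600 − 0.550) / (-0.087 − 0.017)
   = 0.600 − (-0.00435)/(-0.10400) = 0.55817

0.558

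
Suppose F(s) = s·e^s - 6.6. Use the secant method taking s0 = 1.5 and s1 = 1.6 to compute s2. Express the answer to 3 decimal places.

1.490

F(1.5) = 0.12253, F(1.6) = 1.32485
s2 = 1.60000 − 1.32485·(1.60000 − 1.50000) / (1.32485 − 0.12253) = 1.60000 − (0.13249)/(1.20232) = 1.48981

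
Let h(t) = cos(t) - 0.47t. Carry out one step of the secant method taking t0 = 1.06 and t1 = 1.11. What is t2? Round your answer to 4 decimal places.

1.0531

h(1.06) = -0.009328, h(1.11) = -0.077038
t2 = 1.110000 − (-0.077038)·(1.110000 − 1.060000) / (-0.077038 − (-0.009328)) = 1.110000 − (-0.003852)/(-0.067711) = 1.053112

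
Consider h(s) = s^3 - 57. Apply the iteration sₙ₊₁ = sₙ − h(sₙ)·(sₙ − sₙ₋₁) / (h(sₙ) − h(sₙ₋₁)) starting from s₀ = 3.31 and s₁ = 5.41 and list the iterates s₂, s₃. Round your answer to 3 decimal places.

h(3.31) = -20.73531, h(5.41) = 101.34042
s₂ = 5.41000 − 101.34042·(5.41000 − 3.31000) / (101.34042 − (-20.73531)) = 5.41000 − (212.81488)/(122.07573) = 3.66670
h(3.66670) = -7.70245
s₃ = 3.66670 − (-7.70245)·(3.66670 − 5.41000) / (-7.70245 − 101.34042) = 3.66670 − (13.42769)/(-109.04287) = 3.78984

3.667, 3.790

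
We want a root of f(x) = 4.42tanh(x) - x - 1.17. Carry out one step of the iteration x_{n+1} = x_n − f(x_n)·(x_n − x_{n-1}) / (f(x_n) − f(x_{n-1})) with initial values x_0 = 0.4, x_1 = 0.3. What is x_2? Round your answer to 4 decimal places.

0.3625

f(0.4) = 0.109374, f(0.3) = -0.182398
x_2 = 0.300000 − (-0.182398)·(0.300000 − 0.400000) / (-0.182398 − 0.109374) = 0.300000 − (0.018240)/(-0.291773) = 0.362514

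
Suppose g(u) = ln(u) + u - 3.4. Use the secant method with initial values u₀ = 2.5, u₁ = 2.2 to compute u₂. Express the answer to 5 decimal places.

2.48858

g(2.5) = 0.0162907, g(2.2) = -0.4115426
u₂ = 2.2000000 − (-0.4115426)·(2.2000000 − 2.5000000) / (-0.4115426 − 0.0162907) = 2.2000000 − (0.1234628)/(-0.4278334) = 2.4885768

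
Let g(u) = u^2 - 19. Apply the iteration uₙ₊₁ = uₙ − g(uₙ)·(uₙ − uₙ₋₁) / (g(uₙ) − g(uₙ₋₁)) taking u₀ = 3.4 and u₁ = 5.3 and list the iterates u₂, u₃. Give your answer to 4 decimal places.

g(3.4) = -7.440000, g(5.3) = 9.090000
u₂ = 5.300000 − 9.090000·(5.300000 − 3.400000) / (9.090000 − (-7.440000)) = 5.300000 − (17.271000)/(16.530000) = 4.255172
g(4.255172) = -0.893508
u₃ = 4.255172 − (-0.893508)·(4.255172 − 5.300000) / (-0.893508 − 9.090000) = 4.255172 − (0.933562)/(-9.983508) = 4.348683

4.2552, 4.3487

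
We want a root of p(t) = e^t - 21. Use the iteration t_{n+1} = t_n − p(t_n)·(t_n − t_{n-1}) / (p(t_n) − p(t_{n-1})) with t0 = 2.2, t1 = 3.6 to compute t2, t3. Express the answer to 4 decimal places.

p(2.2) = -11.974987, p(3.6) = 15.598234
t2 = 3.600000 − 15.598234·(3.600000 − 2.200000) / (15.598234 − (-11.974987)) = 3.600000 − (21.837528)/(27.573221) = 2.808017
p(2.808017) = -4.422990
t3 = 2.808017 − (-4.422990)·(2.808017 − 3.600000) / (-4.422990 − 15.598234) = 2.808017 − (3.502934)/(-20.021225) = 2.982978

2.8080, 2.9830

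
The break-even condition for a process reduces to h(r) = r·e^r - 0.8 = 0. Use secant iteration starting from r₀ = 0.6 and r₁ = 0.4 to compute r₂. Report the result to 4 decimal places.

h(0.6) = 0.293271, h(0.4) = -0.203270
r₂ = 0.400000 − (-0.203270)·(0.400000 − 0.600000) / (-0.203270 − 0.293271) = 0.400000 − (0.040654)/(-0.496541) = 0.481874

0.4819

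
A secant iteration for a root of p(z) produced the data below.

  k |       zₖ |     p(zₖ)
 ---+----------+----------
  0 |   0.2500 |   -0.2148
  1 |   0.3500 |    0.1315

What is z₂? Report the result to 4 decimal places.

0.3120

z₂ = 0.3500 − 0.1315·(0.3500 − 0.2500) / (0.1315 − (-0.2148))
   = 0.3500 − (0.013150)/(0.346300) = 0.312027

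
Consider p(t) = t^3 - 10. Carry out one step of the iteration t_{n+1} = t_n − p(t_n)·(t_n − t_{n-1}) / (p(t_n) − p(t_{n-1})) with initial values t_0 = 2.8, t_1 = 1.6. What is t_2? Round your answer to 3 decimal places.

p(2.8) = 11.95200, p(1.6) = -5.90400
t_2 = 1.60000 − (-5.90400)·(1.60000 − 2.80000) / (-5.90400 − 11.95200) = 1.60000 − (7.08480)/(-17.85600) = 1.99677

1.997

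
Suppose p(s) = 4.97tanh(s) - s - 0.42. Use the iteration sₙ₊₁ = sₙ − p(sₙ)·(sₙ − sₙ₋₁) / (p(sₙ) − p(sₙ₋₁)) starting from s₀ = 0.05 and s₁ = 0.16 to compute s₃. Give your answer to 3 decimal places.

0.106

p(0.05) = -0.22171, p(0.16) = 0.20848
s₂ = 0.16000 − 0.20848·(0.16000 − 0.05000) / (0.20848 − (-0.22171)) = 0.16000 − (0.02293)/(0.43019) = 0.10669
p(0.10669) = 0.00156
s₃ = 0.10669 − 0.00156·(0.10669 − 0.16000) / (0.00156 − 0.20848) = 0.10669 − (-0.00008)/(-0.20692) = 0.10629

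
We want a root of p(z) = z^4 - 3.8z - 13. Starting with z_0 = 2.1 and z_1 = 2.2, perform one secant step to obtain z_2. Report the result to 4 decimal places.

2.1426

p(2.1) = -1.531900, p(2.2) = 2.065600
z_2 = 2.200000 − 2.065600·(2.200000 − 2.100000) / (2.065600 − (-1.531900)) = 2.200000 − (0.206560)/(3.597500) = 2.142582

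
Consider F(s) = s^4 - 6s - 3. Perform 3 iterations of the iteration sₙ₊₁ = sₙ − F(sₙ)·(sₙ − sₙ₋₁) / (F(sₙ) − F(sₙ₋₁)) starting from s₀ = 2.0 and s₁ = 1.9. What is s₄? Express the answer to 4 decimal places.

F(2.0) = 1.000000, F(1.9) = -1.367900
s₂ = 1.900000 − (-1.367900)·(1.900000 − 2.000000) / (-1.367900 − 1.000000) = 1.900000 − (0.136790)/(-2.367900) = 1.957768
F(1.957768) = -0.055815
s₃ = 1.957768 − (-0.055815)·(1.957768 − 1.900000) / (-0.055815 − (-1.367900)) = 1.957768 − (-0.003224)/(1.312085) = 1.960226
F(1.960226) = 0.003340
s₄ = 1.960226 − 0.003340·(1.960226 − 1.957768) / (0.003340 − (-0.055815)) = 1.960226 − (0.000008)/(0.059155) = 1.960087

1.9601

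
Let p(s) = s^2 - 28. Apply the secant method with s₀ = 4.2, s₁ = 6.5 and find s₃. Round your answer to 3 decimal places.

5.279

p(4.2) = -10.36000, p(6.5) = 14.25000
s₂ = 6.50000 − 14.25000·(6.50000 − 4.20000) / (14.25000 − (-10.36000)) = 6.50000 − (32.77500)/(24.61000) = 5.16822
p(5.16822) = -1.28946
s₃ = 5.16822 − (-1.28946)·(5.16822 − 6.50000) / (-1.28946 − 14.25000) = 5.16822 − (1.71727)/(-15.53946) = 5.27873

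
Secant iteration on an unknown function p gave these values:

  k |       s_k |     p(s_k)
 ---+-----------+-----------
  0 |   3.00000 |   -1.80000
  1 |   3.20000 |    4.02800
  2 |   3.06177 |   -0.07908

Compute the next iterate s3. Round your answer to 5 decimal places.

s3 = 3.06177 − (-0.07908)·(3.06177 − 3.20000) / (-0.07908 − 4.02800)
   = 3.06177 − (0.0109312)/(-4.1070800) = 3.0644316

3.06443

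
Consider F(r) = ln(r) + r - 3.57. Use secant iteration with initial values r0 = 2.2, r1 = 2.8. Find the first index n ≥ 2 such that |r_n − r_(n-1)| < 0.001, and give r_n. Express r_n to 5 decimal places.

F(2.2) = -0.5815426, F(2.8) = 0.2596194
r2 = 2.8000000 − 0.2596194·(0.6000000)/(0.8411621) = 2.6148137;  |Δ| = 0.1851863
F(2.6148137) = 0.0060066
r3 = 2.6148137 − 0.0060066·(-0.1851863)/(-0.2536128) = 2.6104278;  |Δ| = 0.0043860
F(2.6104278) = -0.0000581
r4 = 2.6104278 − (-0.0000581)·(-0.0043860)/(-0.0060648) = 2.6104698;  |Δ| = 0.0000420
|r4 − r3| = 0.0000420 < 0.001

n = 4, r_n = 2.61047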